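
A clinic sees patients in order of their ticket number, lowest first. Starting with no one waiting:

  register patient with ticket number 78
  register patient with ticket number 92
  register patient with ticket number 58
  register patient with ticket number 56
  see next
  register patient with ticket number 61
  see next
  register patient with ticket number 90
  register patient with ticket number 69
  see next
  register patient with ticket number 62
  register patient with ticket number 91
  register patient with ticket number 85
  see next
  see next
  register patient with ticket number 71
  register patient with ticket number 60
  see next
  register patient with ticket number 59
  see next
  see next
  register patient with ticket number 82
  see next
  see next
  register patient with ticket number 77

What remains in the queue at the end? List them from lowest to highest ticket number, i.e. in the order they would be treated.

insert 78 → {78}
insert 92 → {78, 92}
insert 58 → {58, 78, 92}
insert 56 → {56, 58, 78, 92}
see next → 56; now {58, 78, 92}
insert 61 → {58, 61, 78, 92}
see next → 58; now {61, 78, 92}
insert 90 → {61, 78, 90, 92}
insert 69 → {61, 69, 78, 90, 92}
see next → 61; now {69, 78, 90, 92}
insert 62 → {62, 69, 78, 90, 92}
insert 91 → {62, 69, 78, 90, 91, 92}
insert 85 → {62, 69, 78, 85, 90, 91, 92}
see next → 62; now {69, 78, 85, 90, 91, 92}
see next → 69; now {78, 85, 90, 91, 92}
insert 71 → {71, 78, 85, 90, 91, 92}
insert 60 → {60, 71, 78, 85, 90, 91, 92}
see next → 60; now {71, 78, 85, 90, 91, 92}
insert 59 → {59, 71, 78, 85, 90, 91, 92}
see next → 59; now {71, 78, 85, 90, 91, 92}
see next → 71; now {78, 85, 90, 91, 92}
insert 82 → {78, 82, 85, 90, 91, 92}
see next → 78; now {82, 85, 90, 91, 92}
see next → 82; now {85, 90, 91, 92}
insert 77 → {77, 85, 90, 91, 92}

77, 85, 90, 91, 92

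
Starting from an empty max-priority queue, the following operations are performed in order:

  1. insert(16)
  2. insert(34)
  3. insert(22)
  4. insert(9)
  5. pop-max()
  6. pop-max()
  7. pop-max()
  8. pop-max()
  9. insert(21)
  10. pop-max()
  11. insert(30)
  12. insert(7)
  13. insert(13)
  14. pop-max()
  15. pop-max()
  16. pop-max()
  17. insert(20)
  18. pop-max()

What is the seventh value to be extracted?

insert 16 → {16}
insert 34 → {34, 16}
insert 22 → {34, 22, 16}
insert 9 → {34, 22, 16, 9}
pop-max → 34; now {22, 16, 9}
pop-max → 22; now {16, 9}
pop-max → 16; now {9}
pop-max → 9; now {}
insert 21 → {21}
pop-max → 21; now {}
insert 30 → {30}
insert 7 → {30, 7}
insert 13 → {30, 13, 7}
pop-max → 30; now {13, 7}
pop-max → 13; now {7}
pop-max → 7; now {}
insert 20 → {20}
pop-max → 20; now {}

13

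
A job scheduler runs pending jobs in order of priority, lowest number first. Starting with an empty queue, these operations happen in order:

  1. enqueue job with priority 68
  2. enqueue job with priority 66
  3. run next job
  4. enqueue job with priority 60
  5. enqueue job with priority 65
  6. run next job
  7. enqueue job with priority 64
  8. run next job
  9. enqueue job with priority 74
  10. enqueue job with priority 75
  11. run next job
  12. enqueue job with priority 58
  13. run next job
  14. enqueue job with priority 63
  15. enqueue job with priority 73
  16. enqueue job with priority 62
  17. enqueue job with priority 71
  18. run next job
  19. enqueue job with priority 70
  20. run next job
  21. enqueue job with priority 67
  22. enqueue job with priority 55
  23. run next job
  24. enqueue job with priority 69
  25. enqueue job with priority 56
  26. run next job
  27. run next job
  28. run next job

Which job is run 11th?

insert 68 → {68}
insert 66 → {66, 68}
run next job → 66; now {68}
insert 60 → {60, 68}
insert 65 → {60, 65, 68}
run next job → 60; now {65, 68}
insert 64 → {64, 65, 68}
run next job → 64; now {65, 68}
insert 74 → {65, 68, 74}
insert 75 → {65, 68, 74, 75}
run next job → 65; now {68, 74, 75}
insert 58 → {58, 68, 74, 75}
run next job → 58; now {68, 74, 75}
insert 63 → {63, 68, 74, 75}
insert 73 → {63, 68, 73, 74, 75}
insert 62 → {62, 63, 68, 73, 74, 75}
insert 71 → {62, 63, 68, 71, 73, 74, 75}
run next job → 62; now {63, 68, 71, 73, 74, 75}
insert 70 → {63, 68, 70, 71, 73, 74, 75}
run next job → 63; now {68, 70, 71, 73, 74, 75}
insert 67 → {67, 68, 70, 71, 73, 74, 75}
insert 55 → {55, 67, 68, 70, 71, 73, 74, 75}
run next job → 55; now {67, 68, 70, 71, 73, 74, 75}
insert 69 → {67, 68, 69, 70, 71, 73, 74, 75}
insert 56 → {56, 67, 68, 69, 70, 71, 73, 74, 75}
run next job → 56; now {67, 68, 69, 70, 71, 73, 74, 75}
run next job → 67; now {68, 69, 70, 71, 73, 74, 75}
run next job → 68; now {69, 70, 71, 73, 74, 75}

68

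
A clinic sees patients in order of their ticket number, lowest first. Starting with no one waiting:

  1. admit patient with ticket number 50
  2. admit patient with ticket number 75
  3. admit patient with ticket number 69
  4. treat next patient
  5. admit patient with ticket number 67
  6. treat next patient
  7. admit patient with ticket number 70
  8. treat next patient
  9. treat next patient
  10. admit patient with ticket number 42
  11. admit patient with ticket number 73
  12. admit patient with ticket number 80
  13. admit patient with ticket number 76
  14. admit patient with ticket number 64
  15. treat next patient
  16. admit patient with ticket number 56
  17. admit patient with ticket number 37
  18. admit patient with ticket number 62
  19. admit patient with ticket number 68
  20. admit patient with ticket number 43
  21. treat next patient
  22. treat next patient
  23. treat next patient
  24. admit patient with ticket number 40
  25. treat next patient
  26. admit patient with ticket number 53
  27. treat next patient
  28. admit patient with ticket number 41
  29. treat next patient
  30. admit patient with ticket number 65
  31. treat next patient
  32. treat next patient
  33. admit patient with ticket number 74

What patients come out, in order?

50 → 67 → 69 → 70 → 42 → 37 → 43 → 56 → 40 → 53 → 41 → 62 → 64

insert 50 → {50}
insert 75 → {50, 75}
insert 69 → {50, 69, 75}
treat next patient → 50; now {69, 75}
insert 67 → {67, 69, 75}
treat next patient → 67; now {69, 75}
insert 70 → {69, 70, 75}
treat next patient → 69; now {70, 75}
treat next patient → 70; now {75}
insert 42 → {42, 75}
insert 73 → {42, 73, 75}
insert 80 → {42, 73, 75, 80}
insert 76 → {42, 73, 75, 76, 80}
insert 64 → {42, 64, 73, 75, 76, 80}
treat next patient → 42; now {64, 73, 75, 76, 80}
insert 56 → {56, 64, 73, 75, 76, 80}
insert 37 → {37, 56, 64, 73, 75, 76, 80}
insert 62 → {37, 56, 62, 64, 73, 75, 76, 80}
insert 68 → {37, 56, 62, 64, 68, 73, 75, 76, 80}
insert 43 → {37, 43, 56, 62, 64, 68, 73, 75, 76, 80}
treat next patient → 37; now {43, 56, 62, 64, 68, 73, 75, 76, 80}
treat next patient → 43; now {56, 62, 64, 68, 73, 75, 76, 80}
treat next patient → 56; now {62, 64, 68, 73, 75, 76, 80}
insert 40 → {40, 62, 64, 68, 73, 75, 76, 80}
treat next patient → 40; now {62, 64, 68, 73, 75, 76, 80}
insert 53 → {53, 62, 64, 68, 73, 75, 76, 80}
treat next patient → 53; now {62, 64, 68, 73, 75, 76, 80}
insert 41 → {41, 62, 64, 68, 73, 75, 76, 80}
treat next patient → 41; now {62, 64, 68, 73, 75, 76, 80}
insert 65 → {62, 64, 65, 68, 73, 75, 76, 80}
treat next patient → 62; now {64, 65, 68, 73, 75, 76, 80}
treat next patient → 64; now {65, 68, 73, 75, 76, 80}
insert 74 → {65, 68, 73, 74, 75, 76, 80}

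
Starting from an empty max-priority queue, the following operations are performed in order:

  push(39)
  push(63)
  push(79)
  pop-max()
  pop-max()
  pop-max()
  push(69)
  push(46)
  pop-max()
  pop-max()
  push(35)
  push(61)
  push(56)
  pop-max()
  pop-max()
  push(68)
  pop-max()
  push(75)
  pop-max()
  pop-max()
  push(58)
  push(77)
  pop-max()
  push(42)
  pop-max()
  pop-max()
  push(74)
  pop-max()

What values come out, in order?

insert 39 → {39}
insert 63 → {63, 39}
insert 79 → {79, 63, 39}
pop-max → 79; now {63, 39}
pop-max → 63; now {39}
pop-max → 39; now {}
insert 69 → {69}
insert 46 → {69, 46}
pop-max → 69; now {46}
pop-max → 46; now {}
insert 35 → {35}
insert 61 → {61, 35}
insert 56 → {61, 56, 35}
pop-max → 61; now {56, 35}
pop-max → 56; now {35}
insert 68 → {68, 35}
pop-max → 68; now {35}
insert 75 → {75, 35}
pop-max → 75; now {35}
pop-max → 35; now {}
insert 58 → {58}
insert 77 → {77, 58}
pop-max → 77; now {58}
insert 42 → {58, 42}
pop-max → 58; now {42}
pop-max → 42; now {}
insert 74 → {74}
pop-max → 74; now {}

[79, 63, 39, 69, 46, 61, 56, 68, 75, 35, 77, 58, 42, 74]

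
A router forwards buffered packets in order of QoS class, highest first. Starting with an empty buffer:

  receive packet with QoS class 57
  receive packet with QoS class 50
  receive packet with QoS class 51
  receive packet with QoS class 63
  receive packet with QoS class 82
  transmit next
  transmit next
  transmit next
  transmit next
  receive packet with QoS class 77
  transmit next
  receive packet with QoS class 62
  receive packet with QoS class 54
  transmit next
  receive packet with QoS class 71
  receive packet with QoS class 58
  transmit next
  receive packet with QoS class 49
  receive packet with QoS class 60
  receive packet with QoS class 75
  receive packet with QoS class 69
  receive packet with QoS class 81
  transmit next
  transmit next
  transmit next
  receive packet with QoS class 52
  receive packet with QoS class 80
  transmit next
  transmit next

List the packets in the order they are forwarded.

insert 57 → {57}
insert 50 → {57, 50}
insert 51 → {57, 51, 50}
insert 63 → {63, 57, 51, 50}
insert 82 → {82, 63, 57, 51, 50}
transmit next → 82; now {63, 57, 51, 50}
transmit next → 63; now {57, 51, 50}
transmit next → 57; now {51, 50}
transmit next → 51; now {50}
insert 77 → {77, 50}
transmit next → 77; now {50}
insert 62 → {62, 50}
insert 54 → {62, 54, 50}
transmit next → 62; now {54, 50}
insert 71 → {71, 54, 50}
insert 58 → {71, 58, 54, 50}
transmit next → 71; now {58, 54, 50}
insert 49 → {58, 54, 50, 49}
insert 60 → {60, 58, 54, 50, 49}
insert 75 → {75, 60, 58, 54, 50, 49}
insert 69 → {75, 69, 60, 58, 54, 50, 49}
insert 81 → {81, 75, 69, 60, 58, 54, 50, 49}
transmit next → 81; now {75, 69, 60, 58, 54, 50, 49}
transmit next → 75; now {69, 60, 58, 54, 50, 49}
transmit next → 69; now {60, 58, 54, 50, 49}
insert 52 → {60, 58, 54, 52, 50, 49}
insert 80 → {80, 60, 58, 54, 52, 50, 49}
transmit next → 80; now {60, 58, 54, 52, 50, 49}
transmit next → 60; now {58, 54, 52, 50, 49}

82, 63, 57, 51, 77, 62, 71, 81, 75, 69, 80, 60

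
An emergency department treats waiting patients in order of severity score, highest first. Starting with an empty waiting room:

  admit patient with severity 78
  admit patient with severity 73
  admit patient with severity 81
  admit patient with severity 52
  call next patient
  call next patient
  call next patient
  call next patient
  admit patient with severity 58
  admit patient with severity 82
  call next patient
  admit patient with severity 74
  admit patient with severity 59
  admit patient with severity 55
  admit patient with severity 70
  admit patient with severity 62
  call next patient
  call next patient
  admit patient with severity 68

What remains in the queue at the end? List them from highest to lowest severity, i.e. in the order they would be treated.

insert 78 → {78}
insert 73 → {78, 73}
insert 81 → {81, 78, 73}
insert 52 → {81, 78, 73, 52}
call next patient → 81; now {78, 73, 52}
call next patient → 78; now {73, 52}
call next patient → 73; now {52}
call next patient → 52; now {}
insert 58 → {58}
insert 82 → {82, 58}
call next patient → 82; now {58}
insert 74 → {74, 58}
insert 59 → {74, 59, 58}
insert 55 → {74, 59, 58, 55}
insert 70 → {74, 70, 59, 58, 55}
insert 62 → {74, 70, 62, 59, 58, 55}
call next patient → 74; now {70, 62, 59, 58, 55}
call next patient → 70; now {62, 59, 58, 55}
insert 68 → {68, 62, 59, 58, 55}

68, 62, 59, 58, 55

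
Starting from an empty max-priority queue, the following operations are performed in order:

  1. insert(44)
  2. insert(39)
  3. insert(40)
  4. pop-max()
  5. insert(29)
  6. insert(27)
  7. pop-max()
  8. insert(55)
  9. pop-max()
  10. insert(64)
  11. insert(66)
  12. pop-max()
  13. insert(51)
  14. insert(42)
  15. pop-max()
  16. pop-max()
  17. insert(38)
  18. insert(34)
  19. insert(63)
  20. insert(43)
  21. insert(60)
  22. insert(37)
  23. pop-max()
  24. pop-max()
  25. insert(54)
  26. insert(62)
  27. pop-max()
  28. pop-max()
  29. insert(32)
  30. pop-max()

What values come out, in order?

[44, 40, 55, 66, 64, 51, 63, 60, 62, 54, 43]

insert 44 → {44}
insert 39 → {44, 39}
insert 40 → {44, 40, 39}
pop-max → 44; now {40, 39}
insert 29 → {40, 39, 29}
insert 27 → {40, 39, 29, 27}
pop-max → 40; now {39, 29, 27}
insert 55 → {55, 39, 29, 27}
pop-max → 55; now {39, 29, 27}
insert 64 → {64, 39, 29, 27}
insert 66 → {66, 64, 39, 29, 27}
pop-max → 66; now {64, 39, 29, 27}
insert 51 → {64, 51, 39, 29, 27}
insert 42 → {64, 51, 42, 39, 29, 27}
pop-max → 64; now {51, 42, 39, 29, 27}
pop-max → 51; now {42, 39, 29, 27}
insert 38 → {42, 39, 38, 29, 27}
insert 34 → {42, 39, 38, 34, 29, 27}
insert 63 → {63, 42, 39, 38, 34, 29, 27}
insert 43 → {63, 43, 42, 39, 38, 34, 29, 27}
insert 60 → {63, 60, 43, 42, 39, 38, 34, 29, 27}
insert 37 → {63, 60, 43, 42, 39, 38, 37, 34, 29, 27}
pop-max → 63; now {60, 43, 42, 39, 38, 37, 34, 29, 27}
pop-max → 60; now {43, 42, 39, 38, 37, 34, 29, 27}
insert 54 → {54, 43, 42, 39, 38, 37, 34, 29, 27}
insert 62 → {62, 54, 43, 42, 39, 38, 37, 34, 29, 27}
pop-max → 62; now {54, 43, 42, 39, 38, 37, 34, 29, 27}
pop-max → 54; now {43, 42, 39, 38, 37, 34, 29, 27}
insert 32 → {43, 42, 39, 38, 37, 34, 32, 29, 27}
pop-max → 43; now {42, 39, 38, 37, 34, 32, 29, 27}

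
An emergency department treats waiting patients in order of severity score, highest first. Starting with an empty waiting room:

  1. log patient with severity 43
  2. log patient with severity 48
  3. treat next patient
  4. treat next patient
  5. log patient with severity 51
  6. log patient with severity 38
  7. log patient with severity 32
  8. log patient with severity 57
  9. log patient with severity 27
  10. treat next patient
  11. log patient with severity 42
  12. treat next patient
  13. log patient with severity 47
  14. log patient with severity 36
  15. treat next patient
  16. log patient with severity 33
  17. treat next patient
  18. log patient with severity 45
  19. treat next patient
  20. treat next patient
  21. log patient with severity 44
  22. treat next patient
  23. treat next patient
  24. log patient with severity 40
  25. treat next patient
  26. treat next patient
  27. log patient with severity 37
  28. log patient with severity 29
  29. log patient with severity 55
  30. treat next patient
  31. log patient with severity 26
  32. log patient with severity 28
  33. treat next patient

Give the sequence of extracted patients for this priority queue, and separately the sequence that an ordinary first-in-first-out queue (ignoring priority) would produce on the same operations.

insert 43 → {43}
insert 48 → {48, 43}
treat next patient → 48; now {43}
treat next patient → 43; now {}
insert 51 → {51}
insert 38 → {51, 38}
insert 32 → {51, 38, 32}
insert 57 → {57, 51, 38, 32}
insert 27 → {57, 51, 38, 32, 27}
treat next patient → 57; now {51, 38, 32, 27}
insert 42 → {51, 42, 38, 32, 27}
treat next patient → 51; now {42, 38, 32, 27}
insert 47 → {47, 42, 38, 32, 27}
insert 36 → {47, 42, 38, 36, 32, 27}
treat next patient → 47; now {42, 38, 36, 32, 27}
insert 33 → {42, 38, 36, 33, 32, 27}
treat next patient → 42; now {38, 36, 33, 32, 27}
insert 45 → {45, 38, 36, 33, 32, 27}
treat next patient → 45; now {38, 36, 33, 32, 27}
treat next patient → 38; now {36, 33, 32, 27}
insert 44 → {44, 36, 33, 32, 27}
treat next patient → 44; now {36, 33, 32, 27}
treat next patient → 36; now {33, 32, 27}
insert 40 → {40, 33, 32, 27}
treat next patient → 40; now {33, 32, 27}
treat next patient → 33; now {32, 27}
insert 37 → {37, 32, 27}
insert 29 → {37, 32, 29, 27}
insert 55 → {55, 37, 32, 29, 27}
treat next patient → 55; now {37, 32, 29, 27}
insert 26 → {37, 32, 29, 27, 26}
insert 28 → {37, 32, 29, 28, 27, 26}
treat next patient → 37; now {32, 29, 28, 27, 26}

priority queue: 48, 43, 57, 51, 47, 42, 45, 38, 44, 36, 40, 33, 55, 37; FIFO queue: 43, 48, 51, 38, 32, 57, 27, 42, 47, 36, 33, 45, 44, 40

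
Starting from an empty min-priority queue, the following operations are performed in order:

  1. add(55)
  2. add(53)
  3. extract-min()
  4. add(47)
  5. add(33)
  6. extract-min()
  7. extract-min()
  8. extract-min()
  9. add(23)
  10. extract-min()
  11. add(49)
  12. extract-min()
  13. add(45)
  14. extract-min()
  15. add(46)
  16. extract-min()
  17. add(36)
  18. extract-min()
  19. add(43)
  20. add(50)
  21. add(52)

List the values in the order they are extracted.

53, 33, 47, 55, 23, 49, 45, 46, 36

insert 55 → {55}
insert 53 → {53, 55}
extract-min → 53; now {55}
insert 47 → {47, 55}
insert 33 → {33, 47, 55}
extract-min → 33; now {47, 55}
extract-min → 47; now {55}
extract-min → 55; now {}
insert 23 → {23}
extract-min → 23; now {}
insert 49 → {49}
extract-min → 49; now {}
insert 45 → {45}
extract-min → 45; now {}
insert 46 → {46}
extract-min → 46; now {}
insert 36 → {36}
extract-min → 36; now {}
insert 43 → {43}
insert 50 → {43, 50}
insert 52 → {43, 50, 52}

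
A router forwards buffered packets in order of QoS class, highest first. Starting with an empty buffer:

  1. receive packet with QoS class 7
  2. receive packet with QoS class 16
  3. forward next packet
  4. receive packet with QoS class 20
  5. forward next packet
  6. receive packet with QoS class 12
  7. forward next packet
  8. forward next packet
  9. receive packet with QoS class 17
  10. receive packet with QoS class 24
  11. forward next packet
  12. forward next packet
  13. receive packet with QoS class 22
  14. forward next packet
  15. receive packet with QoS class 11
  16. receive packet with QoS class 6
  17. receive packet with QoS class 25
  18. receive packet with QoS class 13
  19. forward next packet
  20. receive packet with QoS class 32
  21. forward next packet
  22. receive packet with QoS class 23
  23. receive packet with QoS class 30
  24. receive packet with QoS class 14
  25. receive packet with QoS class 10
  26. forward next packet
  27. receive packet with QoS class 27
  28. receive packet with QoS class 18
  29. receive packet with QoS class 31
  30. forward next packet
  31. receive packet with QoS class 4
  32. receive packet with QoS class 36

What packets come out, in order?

16, 20, 12, 7, 24, 17, 22, 25, 32, 30, 31

insert 7 → {7}
insert 16 → {16, 7}
forward next packet → 16; now {7}
insert 20 → {20, 7}
forward next packet → 20; now {7}
insert 12 → {12, 7}
forward next packet → 12; now {7}
forward next packet → 7; now {}
insert 17 → {17}
insert 24 → {24, 17}
forward next packet → 24; now {17}
forward next packet → 17; now {}
insert 22 → {22}
forward next packet → 22; now {}
insert 11 → {11}
insert 6 → {11, 6}
insert 25 → {25, 11, 6}
insert 13 → {25, 13, 11, 6}
forward next packet → 25; now {13, 11, 6}
insert 32 → {32, 13, 11, 6}
forward next packet → 32; now {13, 11, 6}
insert 23 → {23, 13, 11, 6}
insert 30 → {30, 23, 13, 11, 6}
insert 14 → {30, 23, 14, 13, 11, 6}
insert 10 → {30, 23, 14, 13, 11, 10, 6}
forward next packet → 30; now {23, 14, 13, 11, 10, 6}
insert 27 → {27, 23, 14, 13, 11, 10, 6}
insert 18 → {27, 23, 18, 14, 13, 11, 10, 6}
insert 31 → {31, 27, 23, 18, 14, 13, 11, 10, 6}
forward next packet → 31; now {27, 23, 18, 14, 13, 11, 10, 6}
insert 4 → {27, 23, 18, 14, 13, 11, 10, 6, 4}
insert 36 → {36, 27, 23, 18, 14, 13, 11, 10, 6, 4}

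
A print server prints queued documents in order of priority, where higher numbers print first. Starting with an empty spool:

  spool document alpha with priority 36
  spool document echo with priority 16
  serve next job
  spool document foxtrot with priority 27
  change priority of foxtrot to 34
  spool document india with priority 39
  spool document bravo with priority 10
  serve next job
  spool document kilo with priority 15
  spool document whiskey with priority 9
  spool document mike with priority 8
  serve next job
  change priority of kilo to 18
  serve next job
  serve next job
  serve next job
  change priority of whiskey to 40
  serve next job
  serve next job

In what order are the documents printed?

alpha, india, foxtrot, kilo, echo, bravo, whiskey, mike

add alpha (priority 36) → {alpha:36}
add echo (priority 16) → {alpha:36, echo:16}
serve next job → alpha; now {echo:16}
add foxtrot (priority 27) → {foxtrot:27, echo:16}
update foxtrot to priority 34 → {foxtrot:34, echo:16}
add india (priority 39) → {india:39, foxtrot:34, echo:16}
add bravo (priority 10) → {india:39, foxtrot:34, echo:16, bravo:10}
serve next job → india; now {foxtrot:34, echo:16, bravo:10}
add kilo (priority 15) → {foxtrot:34, echo:16, kilo:15, bravo:10}
add whiskey (priority 9) → {foxtrot:34, echo:16, kilo:15, bravo:10, whiskey:9}
add mike (priority 8) → {foxtrot:34, echo:16, kilo:15, bravo:10, whiskey:9, mike:8}
serve next job → foxtrot; now {echo:16, kilo:15, bravo:10, whiskey:9, mike:8}
update kilo to priority 18 → {kilo:18, echo:16, bravo:10, whiskey:9, mike:8}
serve next job → kilo; now {echo:16, bravo:10, whiskey:9, mike:8}
serve next job → echo; now {bravo:10, whiskey:9, mike:8}
serve next job → bravo; now {whiskey:9, mike:8}
update whiskey to priority 40 → {whiskey:40, mike:8}
serve next job → whiskey; now {mike:8}
serve next job → mike; now {}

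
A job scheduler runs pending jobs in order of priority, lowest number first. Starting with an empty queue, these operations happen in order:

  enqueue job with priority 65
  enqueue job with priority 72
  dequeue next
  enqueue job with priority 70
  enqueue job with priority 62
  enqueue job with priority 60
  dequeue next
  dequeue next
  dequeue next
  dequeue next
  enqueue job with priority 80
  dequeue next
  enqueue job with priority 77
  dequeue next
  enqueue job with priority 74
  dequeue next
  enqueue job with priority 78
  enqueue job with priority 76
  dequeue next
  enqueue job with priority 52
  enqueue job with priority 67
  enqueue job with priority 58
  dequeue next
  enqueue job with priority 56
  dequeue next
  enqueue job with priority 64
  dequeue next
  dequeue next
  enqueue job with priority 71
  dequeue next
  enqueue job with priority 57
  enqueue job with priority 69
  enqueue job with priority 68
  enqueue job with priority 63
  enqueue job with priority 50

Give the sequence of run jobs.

insert 65 → {65}
insert 72 → {65, 72}
dequeue next → 65; now {72}
insert 70 → {70, 72}
insert 62 → {62, 70, 72}
insert 60 → {60, 62, 70, 72}
dequeue next → 60; now {62, 70, 72}
dequeue next → 62; now {70, 72}
dequeue next → 70; now {72}
dequeue next → 72; now {}
insert 80 → {80}
dequeue next → 80; now {}
insert 77 → {77}
dequeue next → 77; now {}
insert 74 → {74}
dequeue next → 74; now {}
insert 78 → {78}
insert 76 → {76, 78}
dequeue next → 76; now {78}
insert 52 → {52, 78}
insert 67 → {52, 67, 78}
insert 58 → {52, 58, 67, 78}
dequeue next → 52; now {58, 67, 78}
insert 56 → {56, 58, 67, 78}
dequeue next → 56; now {58, 67, 78}
insert 64 → {58, 64, 67, 78}
dequeue next → 58; now {64, 67, 78}
dequeue next → 64; now {67, 78}
insert 71 → {67, 71, 78}
dequeue next → 67; now {71, 78}
insert 57 → {57, 71, 78}
insert 69 → {57, 69, 71, 78}
insert 68 → {57, 68, 69, 71, 78}
insert 63 → {57, 63, 68, 69, 71, 78}
insert 50 → {50, 57, 63, 68, 69, 71, 78}

[65, 60, 62, 70, 72, 80, 77, 74, 76, 52, 56, 58, 64, 67]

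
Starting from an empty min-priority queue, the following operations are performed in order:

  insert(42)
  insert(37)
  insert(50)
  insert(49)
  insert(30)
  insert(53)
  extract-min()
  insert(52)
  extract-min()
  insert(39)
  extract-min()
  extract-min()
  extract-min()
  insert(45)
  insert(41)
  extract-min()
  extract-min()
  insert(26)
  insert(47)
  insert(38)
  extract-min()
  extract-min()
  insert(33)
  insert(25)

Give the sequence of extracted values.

[30, 37, 39, 42, 49, 41, 45, 26, 38]

insert 42 → {42}
insert 37 → {37, 42}
insert 50 → {37, 42, 50}
insert 49 → {37, 42, 49, 50}
insert 30 → {30, 37, 42, 49, 50}
insert 53 → {30, 37, 42, 49, 50, 53}
extract-min → 30; now {37, 42, 49, 50, 53}
insert 52 → {37, 42, 49, 50, 52, 53}
extract-min → 37; now {42, 49, 50, 52, 53}
insert 39 → {39, 42, 49, 50, 52, 53}
extract-min → 39; now {42, 49, 50, 52, 53}
extract-min → 42; now {49, 50, 52, 53}
extract-min → 49; now {50, 52, 53}
insert 45 → {45, 50, 52, 53}
insert 41 → {41, 45, 50, 52, 53}
extract-min → 41; now {45, 50, 52, 53}
extract-min → 45; now {50, 52, 53}
insert 26 → {26, 50, 52, 53}
insert 47 → {26, 47, 50, 52, 53}
insert 38 → {26, 38, 47, 50, 52, 53}
extract-min → 26; now {38, 47, 50, 52, 53}
extract-min → 38; now {47, 50, 52, 53}
insert 33 → {33, 47, 50, 52, 53}
insert 25 → {25, 33, 47, 50, 52, 53}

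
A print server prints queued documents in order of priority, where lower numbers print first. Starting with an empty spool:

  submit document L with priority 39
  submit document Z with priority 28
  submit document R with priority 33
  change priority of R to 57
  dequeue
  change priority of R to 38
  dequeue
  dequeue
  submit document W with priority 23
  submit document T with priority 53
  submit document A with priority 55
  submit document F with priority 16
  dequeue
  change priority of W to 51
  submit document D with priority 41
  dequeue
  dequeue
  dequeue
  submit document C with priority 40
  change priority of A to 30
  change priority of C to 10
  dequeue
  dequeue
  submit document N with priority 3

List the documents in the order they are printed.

add L (priority 39) → {L:39}
add Z (priority 28) → {Z:28, L:39}
add R (priority 33) → {Z:28, R:33, L:39}
update R to priority 57 → {Z:28, L:39, R:57}
dequeue → Z; now {L:39, R:57}
update R to priority 38 → {R:38, L:39}
dequeue → R; now {L:39}
dequeue → L; now {}
add W (priority 23) → {W:23}
add T (priority 53) → {W:23, T:53}
add A (priority 55) → {W:23, T:53, A:55}
add F (priority 16) → {F:16, W:23, T:53, A:55}
dequeue → F; now {W:23, T:53, A:55}
update W to priority 51 → {W:51, T:53, A:55}
add D (priority 41) → {D:41, W:51, T:53, A:55}
dequeue → D; now {W:51, T:53, A:55}
dequeue → W; now {T:53, A:55}
dequeue → T; now {A:55}
add C (priority 40) → {C:40, A:55}
update A to priority 30 → {A:30, C:40}
update C to priority 10 → {C:10, A:30}
dequeue → C; now {A:30}
dequeue → A; now {}
add N (priority 3) → {N:3}

Z, R, L, F, D, W, T, C, A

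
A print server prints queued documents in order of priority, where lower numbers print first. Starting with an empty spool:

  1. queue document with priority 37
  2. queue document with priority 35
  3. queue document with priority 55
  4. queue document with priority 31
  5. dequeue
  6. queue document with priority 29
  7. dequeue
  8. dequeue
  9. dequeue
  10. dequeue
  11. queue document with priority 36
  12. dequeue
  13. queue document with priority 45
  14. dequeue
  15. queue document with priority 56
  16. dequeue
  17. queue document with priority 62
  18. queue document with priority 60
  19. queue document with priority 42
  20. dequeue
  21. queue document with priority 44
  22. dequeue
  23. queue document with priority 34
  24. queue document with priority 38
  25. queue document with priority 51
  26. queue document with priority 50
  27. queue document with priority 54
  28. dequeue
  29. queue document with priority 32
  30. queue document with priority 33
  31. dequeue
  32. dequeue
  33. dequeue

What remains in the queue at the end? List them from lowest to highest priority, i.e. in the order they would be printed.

[50, 51, 54, 60, 62]

insert 37 → {37}
insert 35 → {35, 37}
insert 55 → {35, 37, 55}
insert 31 → {31, 35, 37, 55}
dequeue → 31; now {35, 37, 55}
insert 29 → {29, 35, 37, 55}
dequeue → 29; now {35, 37, 55}
dequeue → 35; now {37, 55}
dequeue → 37; now {55}
dequeue → 55; now {}
insert 36 → {36}
dequeue → 36; now {}
insert 45 → {45}
dequeue → 45; now {}
insert 56 → {56}
dequeue → 56; now {}
insert 62 → {62}
insert 60 → {60, 62}
insert 42 → {42, 60, 62}
dequeue → 42; now {60, 62}
insert 44 → {44, 60, 62}
dequeue → 44; now {60, 62}
insert 34 → {34, 60, 62}
insert 38 → {34, 38, 60, 62}
insert 51 → {34, 38, 51, 60, 62}
insert 50 → {34, 38, 50, 51, 60, 62}
insert 54 → {34, 38, 50, 51, 54, 60, 62}
dequeue → 34; now {38, 50, 51, 54, 60, 62}
insert 32 → {32, 38, 50, 51, 54, 60, 62}
insert 33 → {32, 33, 38, 50, 51, 54, 60, 62}
dequeue → 32; now {33, 38, 50, 51, 54, 60, 62}
dequeue → 33; now {38, 50, 51, 54, 60, 62}
dequeue → 38; now {50, 51, 54, 60, 62}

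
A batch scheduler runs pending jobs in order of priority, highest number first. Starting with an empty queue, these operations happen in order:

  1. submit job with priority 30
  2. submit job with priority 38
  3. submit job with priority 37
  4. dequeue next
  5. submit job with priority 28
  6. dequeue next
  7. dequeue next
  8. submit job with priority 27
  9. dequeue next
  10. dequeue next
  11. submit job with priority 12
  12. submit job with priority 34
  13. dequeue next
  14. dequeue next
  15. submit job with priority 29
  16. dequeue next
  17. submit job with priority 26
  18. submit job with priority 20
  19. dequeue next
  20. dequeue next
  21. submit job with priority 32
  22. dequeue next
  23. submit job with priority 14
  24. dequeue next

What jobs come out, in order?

insert 30 → {30}
insert 38 → {38, 30}
insert 37 → {38, 37, 30}
dequeue next → 38; now {37, 30}
insert 28 → {37, 30, 28}
dequeue next → 37; now {30, 28}
dequeue next → 30; now {28}
insert 27 → {28, 27}
dequeue next → 28; now {27}
dequeue next → 27; now {}
insert 12 → {12}
insert 34 → {34, 12}
dequeue next → 34; now {12}
dequeue next → 12; now {}
insert 29 → {29}
dequeue next → 29; now {}
insert 26 → {26}
insert 20 → {26, 20}
dequeue next → 26; now {20}
dequeue next → 20; now {}
insert 32 → {32}
dequeue next → 32; now {}
insert 14 → {14}
dequeue next → 14; now {}

[38, 37, 30, 28, 27, 34, 12, 29, 26, 20, 32, 14]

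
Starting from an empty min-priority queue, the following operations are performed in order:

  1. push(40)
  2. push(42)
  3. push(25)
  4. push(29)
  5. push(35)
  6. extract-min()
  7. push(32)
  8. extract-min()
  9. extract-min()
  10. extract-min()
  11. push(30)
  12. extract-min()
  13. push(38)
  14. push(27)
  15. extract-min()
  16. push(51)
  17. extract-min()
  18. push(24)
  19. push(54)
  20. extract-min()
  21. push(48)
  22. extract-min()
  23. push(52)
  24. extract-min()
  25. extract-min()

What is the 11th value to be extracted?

insert 40 → {40}
insert 42 → {40, 42}
insert 25 → {25, 40, 42}
insert 29 → {25, 29, 40, 42}
insert 35 → {25, 29, 35, 40, 42}
extract-min → 25; now {29, 35, 40, 42}
insert 32 → {29, 32, 35, 40, 42}
extract-min → 29; now {32, 35, 40, 42}
extract-min → 32; now {35, 40, 42}
extract-min → 35; now {40, 42}
insert 30 → {30, 40, 42}
extract-min → 30; now {40, 42}
insert 38 → {38, 40, 42}
insert 27 → {27, 38, 40, 42}
extract-min → 27; now {38, 40, 42}
insert 51 → {38, 40, 42, 51}
extract-min → 38; now {40, 42, 51}
insert 24 → {24, 40, 42, 51}
insert 54 → {24, 40, 42, 51, 54}
extract-min → 24; now {40, 42, 51, 54}
insert 48 → {40, 42, 48, 51, 54}
extract-min → 40; now {42, 48, 51, 54}
insert 52 → {42, 48, 51, 52, 54}
extract-min → 42; now {48, 51, 52, 54}
extract-min → 48; now {51, 52, 54}

48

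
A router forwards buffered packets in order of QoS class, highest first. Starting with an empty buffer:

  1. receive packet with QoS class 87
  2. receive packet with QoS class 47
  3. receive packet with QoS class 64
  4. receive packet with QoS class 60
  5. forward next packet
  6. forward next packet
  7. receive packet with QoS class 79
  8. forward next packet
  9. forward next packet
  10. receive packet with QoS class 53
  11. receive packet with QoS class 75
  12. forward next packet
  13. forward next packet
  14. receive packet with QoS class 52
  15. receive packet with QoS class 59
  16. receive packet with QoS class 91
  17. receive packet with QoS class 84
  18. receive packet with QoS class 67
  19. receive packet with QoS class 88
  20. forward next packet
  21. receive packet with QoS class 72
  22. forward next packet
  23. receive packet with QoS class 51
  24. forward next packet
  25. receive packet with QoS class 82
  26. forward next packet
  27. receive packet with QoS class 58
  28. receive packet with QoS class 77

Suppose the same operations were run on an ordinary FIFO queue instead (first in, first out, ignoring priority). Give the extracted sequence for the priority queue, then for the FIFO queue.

priority queue: 87 → 64 → 79 → 60 → 75 → 53 → 91 → 88 → 84 → 82; FIFO queue: [87, 47, 64, 60, 79, 53, 75, 52, 59, 91]

insert 87 → {87}
insert 47 → {87, 47}
insert 64 → {87, 64, 47}
insert 60 → {87, 64, 60, 47}
forward next packet → 87; now {64, 60, 47}
forward next packet → 64; now {60, 47}
insert 79 → {79, 60, 47}
forward next packet → 79; now {60, 47}
forward next packet → 60; now {47}
insert 53 → {53, 47}
insert 75 → {75, 53, 47}
forward next packet → 75; now {53, 47}
forward next packet → 53; now {47}
insert 52 → {52, 47}
insert 59 → {59, 52, 47}
insert 91 → {91, 59, 52, 47}
insert 84 → {91, 84, 59, 52, 47}
insert 67 → {91, 84, 67, 59, 52, 47}
insert 88 → {91, 88, 84, 67, 59, 52, 47}
forward next packet → 91; now {88, 84, 67, 59, 52, 47}
insert 72 → {88, 84, 72, 67, 59, 52, 47}
forward next packet → 88; now {84, 72, 67, 59, 52, 47}
insert 51 → {84, 72, 67, 59, 52, 51, 47}
forward next packet → 84; now {72, 67, 59, 52, 51, 47}
insert 82 → {82, 72, 67, 59, 52, 51, 47}
forward next packet → 82; now {72, 67, 59, 52, 51, 47}
insert 58 → {72, 67, 59, 58, 52, 51, 47}
insert 77 → {77, 72, 67, 59, 58, 52, 51, 47}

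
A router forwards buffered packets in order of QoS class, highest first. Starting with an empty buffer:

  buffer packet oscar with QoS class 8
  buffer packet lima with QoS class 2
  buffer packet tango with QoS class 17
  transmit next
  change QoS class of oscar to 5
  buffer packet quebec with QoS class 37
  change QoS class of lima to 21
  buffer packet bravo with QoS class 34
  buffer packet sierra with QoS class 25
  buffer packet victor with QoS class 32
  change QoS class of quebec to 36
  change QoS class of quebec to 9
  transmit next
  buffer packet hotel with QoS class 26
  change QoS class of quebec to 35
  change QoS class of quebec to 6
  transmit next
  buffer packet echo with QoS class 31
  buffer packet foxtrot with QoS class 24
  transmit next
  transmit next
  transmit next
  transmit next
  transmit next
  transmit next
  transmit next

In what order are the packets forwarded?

[tango, bravo, victor, echo, hotel, sierra, foxtrot, lima, quebec, oscar]

add oscar (QoS class 8) → {oscar:8}
add lima (QoS class 2) → {oscar:8, lima:2}
add tango (QoS class 17) → {tango:17, oscar:8, lima:2}
transmit next → tango; now {oscar:8, lima:2}
update oscar to QoS class 5 → {oscar:5, lima:2}
add quebec (QoS class 37) → {quebec:37, oscar:5, lima:2}
update lima to QoS class 21 → {quebec:37, lima:21, oscar:5}
add bravo (QoS class 34) → {quebec:37, bravo:34, lima:21, oscar:5}
add sierra (QoS class 25) → {quebec:37, bravo:34, sierra:25, lima:21, oscar:5}
add victor (QoS class 32) → {quebec:37, bravo:34, victor:32, sierra:25, lima:21, oscar:5}
update quebec to QoS class 36 → {quebec:36, bravo:34, victor:32, sierra:25, lima:21, oscar:5}
update quebec to QoS class 9 → {bravo:34, victor:32, sierra:25, lima:21, quebec:9, oscar:5}
transmit next → bravo; now {victor:32, sierra:25, lima:21, quebec:9, oscar:5}
add hotel (QoS class 26) → {victor:32, hotel:26, sierra:25, lima:21, quebec:9, oscar:5}
update quebec to QoS class 35 → {quebec:35, victor:32, hotel:26, sierra:25, lima:21, oscar:5}
update quebec to QoS class 6 → {victor:32, hotel:26, sierra:25, lima:21, quebec:6, oscar:5}
transmit next → victor; now {hotel:26, sierra:25, lima:21, quebec:6, oscar:5}
add echo (QoS class 31) → {echo:31, hotel:26, sierra:25, lima:21, quebec:6, oscar:5}
add foxtrot (QoS class 24) → {echo:31, hotel:26, sierra:25, foxtrot:24, lima:21, quebec:6, oscar:5}
transmit next → echo; now {hotel:26, sierra:25, foxtrot:24, lima:21, quebec:6, oscar:5}
transmit next → hotel; now {sierra:25, foxtrot:24, lima:21, quebec:6, oscar:5}
transmit next → sierra; now {foxtrot:24, lima:21, quebec:6, oscar:5}
transmit next → foxtrot; now {lima:21, quebec:6, oscar:5}
transmit next → lima; now {quebec:6, oscar:5}
transmit next → quebec; now {oscar:5}
transmit next → oscar; now {}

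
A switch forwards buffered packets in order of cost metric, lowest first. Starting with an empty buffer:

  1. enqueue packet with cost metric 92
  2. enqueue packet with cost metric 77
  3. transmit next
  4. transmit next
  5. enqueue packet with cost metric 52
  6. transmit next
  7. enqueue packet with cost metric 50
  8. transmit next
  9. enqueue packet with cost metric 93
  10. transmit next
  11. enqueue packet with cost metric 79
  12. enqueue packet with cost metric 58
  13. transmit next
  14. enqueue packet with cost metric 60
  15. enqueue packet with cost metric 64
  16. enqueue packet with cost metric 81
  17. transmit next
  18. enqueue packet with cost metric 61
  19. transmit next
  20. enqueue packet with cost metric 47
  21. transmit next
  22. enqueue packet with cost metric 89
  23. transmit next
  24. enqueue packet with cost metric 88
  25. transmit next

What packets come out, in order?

[77, 92, 52, 50, 93, 58, 60, 61, 47, 64, 79]

insert 92 → {92}
insert 77 → {77, 92}
transmit next → 77; now {92}
transmit next → 92; now {}
insert 52 → {52}
transmit next → 52; now {}
insert 50 → {50}
transmit next → 50; now {}
insert 93 → {93}
transmit next → 93; now {}
insert 79 → {79}
insert 58 → {58, 79}
transmit next → 58; now {79}
insert 60 → {60, 79}
insert 64 → {60, 64, 79}
insert 81 → {60, 64, 79, 81}
transmit next → 60; now {64, 79, 81}
insert 61 → {61, 64, 79, 81}
transmit next → 61; now {64, 79, 81}
insert 47 → {47, 64, 79, 81}
transmit next → 47; now {64, 79, 81}
insert 89 → {64, 79, 81, 89}
transmit next → 64; now {79, 81, 89}
insert 88 → {79, 81, 88, 89}
transmit next → 79; now {81, 88, 89}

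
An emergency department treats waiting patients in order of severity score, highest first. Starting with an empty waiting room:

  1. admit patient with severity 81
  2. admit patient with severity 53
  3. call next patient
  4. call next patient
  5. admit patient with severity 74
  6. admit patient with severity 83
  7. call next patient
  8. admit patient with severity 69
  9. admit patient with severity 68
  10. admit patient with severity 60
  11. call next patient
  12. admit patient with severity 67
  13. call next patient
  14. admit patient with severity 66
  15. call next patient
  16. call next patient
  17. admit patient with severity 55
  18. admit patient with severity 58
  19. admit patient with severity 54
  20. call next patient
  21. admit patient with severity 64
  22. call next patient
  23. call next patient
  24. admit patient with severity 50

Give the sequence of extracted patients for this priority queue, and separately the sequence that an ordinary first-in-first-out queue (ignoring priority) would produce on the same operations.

priority queue: 81 → 53 → 83 → 74 → 69 → 68 → 67 → 66 → 64 → 60; FIFO queue: 81, 53, 74, 83, 69, 68, 60, 67, 66, 55

insert 81 → {81}
insert 53 → {81, 53}
call next patient → 81; now {53}
call next patient → 53; now {}
insert 74 → {74}
insert 83 → {83, 74}
call next patient → 83; now {74}
insert 69 → {74, 69}
insert 68 → {74, 69, 68}
insert 60 → {74, 69, 68, 60}
call next patient → 74; now {69, 68, 60}
insert 67 → {69, 68, 67, 60}
call next patient → 69; now {68, 67, 60}
insert 66 → {68, 67, 66, 60}
call next patient → 68; now {67, 66, 60}
call next patient → 67; now {66, 60}
insert 55 → {66, 60, 55}
insert 58 → {66, 60, 58, 55}
insert 54 → {66, 60, 58, 55, 54}
call next patient → 66; now {60, 58, 55, 54}
insert 64 → {64, 60, 58, 55, 54}
call next patient → 64; now {60, 58, 55, 54}
call next patient → 60; now {58, 55, 54}
insert 50 → {58, 55, 54, 50}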